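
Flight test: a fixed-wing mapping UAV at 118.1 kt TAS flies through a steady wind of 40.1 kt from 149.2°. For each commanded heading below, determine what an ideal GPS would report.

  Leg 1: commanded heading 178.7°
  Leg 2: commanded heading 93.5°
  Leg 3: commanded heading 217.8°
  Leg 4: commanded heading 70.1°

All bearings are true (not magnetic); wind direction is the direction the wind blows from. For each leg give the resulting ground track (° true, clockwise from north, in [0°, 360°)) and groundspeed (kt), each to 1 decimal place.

Leg 1: track=192.1°, groundspeed=85.5 kt
Leg 2: track=74.4°, groundspeed=101.1 kt
Leg 3: track=237.6°, groundspeed=110.0 kt
Leg 4: track=50.5°, groundspeed=117.3 kt

Leg 1: heading 178.7°; drift +13.4° → track 192.1°, groundspeed 85.5 kt
Leg 2: heading 93.5°; drift -19.1° → track 74.4°, groundspeed 101.1 kt
Leg 3: heading 217.8°; drift +19.8° → track 237.6°, groundspeed 110.0 kt
Leg 4: heading 70.1°; drift -19.6° → track 50.5°, groundspeed 117.3 kt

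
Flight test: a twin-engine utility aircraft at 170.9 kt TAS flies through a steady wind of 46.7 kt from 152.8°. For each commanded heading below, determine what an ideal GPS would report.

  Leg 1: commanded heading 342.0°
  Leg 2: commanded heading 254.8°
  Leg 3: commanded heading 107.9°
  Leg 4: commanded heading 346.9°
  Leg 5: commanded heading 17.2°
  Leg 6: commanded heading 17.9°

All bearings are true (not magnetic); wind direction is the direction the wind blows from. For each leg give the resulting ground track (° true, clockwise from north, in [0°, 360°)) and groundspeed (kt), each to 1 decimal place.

Leg 1: track=340.0°, groundspeed=217.1 kt
Leg 2: track=269.0°, groundspeed=186.3 kt
Leg 3: track=94.4°, groundspeed=141.7 kt
Leg 4: track=343.9°, groundspeed=216.5 kt
Leg 5: track=8.1°, groundspeed=206.9 kt
Leg 6: track=8.7°, groundspeed=206.5 kt

Leg 1: heading 342.0°; drift -2.0° → track 340.0°, groundspeed 217.1 kt
Leg 2: heading 254.8°; drift +14.2° → track 269.0°, groundspeed 186.3 kt
Leg 3: heading 107.9°; drift -13.5° → track 94.4°, groundspeed 141.7 kt
Leg 4: heading 346.9°; drift -3.0° → track 343.9°, groundspeed 216.5 kt
Leg 5: heading 17.2°; drift -9.1° → track 8.1°, groundspeed 206.9 kt
Leg 6: heading 17.9°; drift -9.2° → track 8.7°, groundspeed 206.5 kt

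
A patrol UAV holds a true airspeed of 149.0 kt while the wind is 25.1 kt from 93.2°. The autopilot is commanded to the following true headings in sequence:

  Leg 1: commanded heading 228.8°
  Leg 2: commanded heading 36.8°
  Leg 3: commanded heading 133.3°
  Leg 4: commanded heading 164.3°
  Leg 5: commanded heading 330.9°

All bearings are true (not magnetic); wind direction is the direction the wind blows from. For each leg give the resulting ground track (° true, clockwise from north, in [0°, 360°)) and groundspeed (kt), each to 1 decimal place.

Leg 1: heading 228.8°; drift +6.0° → track 234.8°, groundspeed 167.9 kt
Leg 2: heading 36.8°; drift -8.8° → track 28.0°, groundspeed 136.7 kt
Leg 3: heading 133.3°; drift +7.1° → track 140.4°, groundspeed 130.8 kt
Leg 4: heading 164.3°; drift +9.6° → track 173.9°, groundspeed 142.9 kt
Leg 5: heading 330.9°; drift -7.4° → track 323.5°, groundspeed 163.8 kt

Leg 1: track=234.8°, groundspeed=167.9 kt
Leg 2: track=28.0°, groundspeed=136.7 kt
Leg 3: track=140.4°, groundspeed=130.8 kt
Leg 4: track=173.9°, groundspeed=142.9 kt
Leg 5: track=323.5°, groundspeed=163.8 kt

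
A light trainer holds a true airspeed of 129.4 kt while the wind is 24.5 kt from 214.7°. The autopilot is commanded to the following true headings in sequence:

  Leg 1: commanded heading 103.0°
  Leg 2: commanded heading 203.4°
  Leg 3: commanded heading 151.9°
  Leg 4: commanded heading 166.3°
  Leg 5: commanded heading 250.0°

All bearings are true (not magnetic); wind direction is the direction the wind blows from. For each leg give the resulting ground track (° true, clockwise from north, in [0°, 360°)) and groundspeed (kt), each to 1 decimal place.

Leg 1: heading 103.0°; drift -9.3° → track 93.7°, groundspeed 140.3 kt
Leg 2: heading 203.4°; drift -2.6° → track 200.8°, groundspeed 105.5 kt
Leg 3: heading 151.9°; drift -10.4° → track 141.5°, groundspeed 120.2 kt
Leg 4: heading 166.3°; drift -9.2° → track 157.1°, groundspeed 114.6 kt
Leg 5: heading 250.0°; drift +7.4° → track 257.4°, groundspeed 110.3 kt

Leg 1: track=93.7°, groundspeed=140.3 kt
Leg 2: track=200.8°, groundspeed=105.5 kt
Leg 3: track=141.5°, groundspeed=120.2 kt
Leg 4: track=157.1°, groundspeed=114.6 kt
Leg 5: track=257.4°, groundspeed=110.3 kt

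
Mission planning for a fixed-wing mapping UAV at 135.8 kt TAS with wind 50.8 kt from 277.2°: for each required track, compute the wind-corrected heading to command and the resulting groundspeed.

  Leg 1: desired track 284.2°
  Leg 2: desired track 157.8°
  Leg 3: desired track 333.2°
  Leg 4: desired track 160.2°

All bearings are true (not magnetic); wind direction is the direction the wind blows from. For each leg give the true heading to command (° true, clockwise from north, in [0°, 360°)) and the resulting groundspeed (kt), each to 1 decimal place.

Leg 1: heading=281.6°, groundspeed=85.2 kt
Leg 2: heading=176.8°, groundspeed=153.3 kt
Leg 3: heading=315.1°, groundspeed=100.7 kt
Leg 4: heading=179.7°, groundspeed=151.1 kt

Leg 1: desired track 284.2°; wind correction -2.6° → command heading 281.6°, groundspeed 85.2 kt
Leg 2: desired track 157.8°; wind correction +19.0° → command heading 176.8°, groundspeed 153.3 kt
Leg 3: desired track 333.2°; wind correction -18.1° → command heading 315.1°, groundspeed 100.7 kt
Leg 4: desired track 160.2°; wind correction +19.5° → command heading 179.7°, groundspeed 151.1 kt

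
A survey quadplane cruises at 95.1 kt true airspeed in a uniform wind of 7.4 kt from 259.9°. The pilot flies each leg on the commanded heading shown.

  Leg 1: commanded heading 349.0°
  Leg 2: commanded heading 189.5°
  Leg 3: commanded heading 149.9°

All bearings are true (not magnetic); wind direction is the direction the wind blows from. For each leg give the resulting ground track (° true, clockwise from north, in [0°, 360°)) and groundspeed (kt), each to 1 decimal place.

Leg 1: track=353.5°, groundspeed=95.3 kt
Leg 2: track=185.2°, groundspeed=92.9 kt
Leg 3: track=145.8°, groundspeed=97.9 kt

Leg 1: heading 349.0°; drift +4.5° → track 353.5°, groundspeed 95.3 kt
Leg 2: heading 189.5°; drift -4.3° → track 185.2°, groundspeed 92.9 kt
Leg 3: heading 149.9°; drift -4.1° → track 145.8°, groundspeed 97.9 kt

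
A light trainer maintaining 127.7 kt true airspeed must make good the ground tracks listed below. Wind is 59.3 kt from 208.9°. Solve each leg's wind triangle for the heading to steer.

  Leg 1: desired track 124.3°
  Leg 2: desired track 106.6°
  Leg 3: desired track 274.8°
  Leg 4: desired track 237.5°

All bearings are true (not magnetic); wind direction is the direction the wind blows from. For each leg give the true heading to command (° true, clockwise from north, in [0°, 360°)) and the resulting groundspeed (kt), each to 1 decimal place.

Leg 1: heading=151.8°, groundspeed=107.7 kt
Leg 2: heading=133.6°, groundspeed=126.4 kt
Leg 3: heading=249.7°, groundspeed=91.4 kt
Leg 4: heading=224.7°, groundspeed=72.4 kt

Leg 1: desired track 124.3°; wind correction +27.5° → command heading 151.8°, groundspeed 107.7 kt
Leg 2: desired track 106.6°; wind correction +27.0° → command heading 133.6°, groundspeed 126.4 kt
Leg 3: desired track 274.8°; wind correction -25.1° → command heading 249.7°, groundspeed 91.4 kt
Leg 4: desired track 237.5°; wind correction -12.8° → command heading 224.7°, groundspeed 72.4 kt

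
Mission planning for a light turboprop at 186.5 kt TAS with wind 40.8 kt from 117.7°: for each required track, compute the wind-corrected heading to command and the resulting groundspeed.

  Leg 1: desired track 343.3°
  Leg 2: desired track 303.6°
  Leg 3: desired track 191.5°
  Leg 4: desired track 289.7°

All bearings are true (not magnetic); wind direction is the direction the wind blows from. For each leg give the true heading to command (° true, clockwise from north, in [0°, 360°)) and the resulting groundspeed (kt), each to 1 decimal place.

Leg 1: desired track 343.3°; wind correction +9.0° → command heading 352.3°, groundspeed 212.8 kt
Leg 2: desired track 303.6°; wind correction +1.3° → command heading 304.9°, groundspeed 227.0 kt
Leg 3: desired track 191.5°; wind correction -12.1° → command heading 179.4°, groundspeed 171.0 kt
Leg 4: desired track 289.7°; wind correction -1.7° → command heading 288.0°, groundspeed 226.8 kt

Leg 1: heading=352.3°, groundspeed=212.8 kt
Leg 2: heading=304.9°, groundspeed=227.0 kt
Leg 3: heading=179.4°, groundspeed=171.0 kt
Leg 4: heading=288.0°, groundspeed=226.8 kt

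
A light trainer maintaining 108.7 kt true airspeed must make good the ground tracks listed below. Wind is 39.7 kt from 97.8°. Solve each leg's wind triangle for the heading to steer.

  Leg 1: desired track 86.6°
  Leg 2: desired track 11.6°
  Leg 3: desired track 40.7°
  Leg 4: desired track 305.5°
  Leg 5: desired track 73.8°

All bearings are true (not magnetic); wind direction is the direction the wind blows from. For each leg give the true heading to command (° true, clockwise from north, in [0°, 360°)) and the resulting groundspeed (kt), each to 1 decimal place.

Leg 1: desired track 86.6°; wind correction +4.1° → command heading 90.7°, groundspeed 69.5 kt
Leg 2: desired track 11.6°; wind correction +21.4° → command heading 33.0°, groundspeed 98.6 kt
Leg 3: desired track 40.7°; wind correction +17.9° → command heading 58.6°, groundspeed 81.9 kt
Leg 4: desired track 305.5°; wind correction +9.8° → command heading 315.3°, groundspeed 142.3 kt
Leg 5: desired track 73.8°; wind correction +8.5° → command heading 82.3°, groundspeed 71.2 kt

Leg 1: heading=90.7°, groundspeed=69.5 kt
Leg 2: heading=33.0°, groundspeed=98.6 kt
Leg 3: heading=58.6°, groundspeed=81.9 kt
Leg 4: heading=315.3°, groundspeed=142.3 kt
Leg 5: heading=82.3°, groundspeed=71.2 kt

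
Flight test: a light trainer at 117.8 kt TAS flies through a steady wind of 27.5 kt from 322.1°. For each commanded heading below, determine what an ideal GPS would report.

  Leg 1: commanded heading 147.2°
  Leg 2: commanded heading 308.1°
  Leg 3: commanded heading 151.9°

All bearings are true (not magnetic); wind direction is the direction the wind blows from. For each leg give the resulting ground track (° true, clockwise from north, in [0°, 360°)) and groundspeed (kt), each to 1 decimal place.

Leg 1: track=146.2°, groundspeed=145.2 kt
Leg 2: track=303.9°, groundspeed=91.4 kt
Leg 3: track=150.0°, groundspeed=145.0 kt

Leg 1: heading 147.2°; drift -1.0° → track 146.2°, groundspeed 145.2 kt
Leg 2: heading 308.1°; drift -4.2° → track 303.9°, groundspeed 91.4 kt
Leg 3: heading 151.9°; drift -1.9° → track 150.0°, groundspeed 145.0 kt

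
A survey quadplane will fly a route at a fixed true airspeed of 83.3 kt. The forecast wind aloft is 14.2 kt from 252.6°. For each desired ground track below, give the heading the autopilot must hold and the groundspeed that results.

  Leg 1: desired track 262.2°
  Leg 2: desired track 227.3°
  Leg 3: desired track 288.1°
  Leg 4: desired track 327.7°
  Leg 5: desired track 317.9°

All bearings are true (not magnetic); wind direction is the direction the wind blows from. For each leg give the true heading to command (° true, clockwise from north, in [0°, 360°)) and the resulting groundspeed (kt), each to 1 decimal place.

Leg 1: desired track 262.2°; wind correction -1.6° → command heading 260.6°, groundspeed 69.3 kt
Leg 2: desired track 227.3°; wind correction +4.2° → command heading 231.5°, groundspeed 70.2 kt
Leg 3: desired track 288.1°; wind correction -5.7° → command heading 282.4°, groundspeed 71.3 kt
Leg 4: desired track 327.7°; wind correction -9.5° → command heading 318.2°, groundspeed 78.5 kt
Leg 5: desired track 317.9°; wind correction -8.9° → command heading 309.0°, groundspeed 76.4 kt

Leg 1: heading=260.6°, groundspeed=69.3 kt
Leg 2: heading=231.5°, groundspeed=70.2 kt
Leg 3: heading=282.4°, groundspeed=71.3 kt
Leg 4: heading=318.2°, groundspeed=78.5 kt
Leg 5: heading=309.0°, groundspeed=76.4 kt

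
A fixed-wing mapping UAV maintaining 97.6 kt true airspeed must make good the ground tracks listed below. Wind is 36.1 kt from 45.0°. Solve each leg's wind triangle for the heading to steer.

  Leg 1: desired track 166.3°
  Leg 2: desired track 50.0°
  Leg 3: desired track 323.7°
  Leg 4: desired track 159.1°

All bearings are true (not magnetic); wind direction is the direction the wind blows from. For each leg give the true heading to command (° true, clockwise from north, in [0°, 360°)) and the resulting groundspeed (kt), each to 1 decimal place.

Leg 1: desired track 166.3°; wind correction -18.4° → command heading 147.9°, groundspeed 111.4 kt
Leg 2: desired track 50.0°; wind correction -1.8° → command heading 48.2°, groundspeed 61.6 kt
Leg 3: desired track 323.7°; wind correction +21.4° → command heading 345.1°, groundspeed 85.4 kt
Leg 4: desired track 159.1°; wind correction -19.7° → command heading 139.4°, groundspeed 106.6 kt

Leg 1: heading=147.9°, groundspeed=111.4 kt
Leg 2: heading=48.2°, groundspeed=61.6 kt
Leg 3: heading=345.1°, groundspeed=85.4 kt
Leg 4: heading=139.4°, groundspeed=106.6 kt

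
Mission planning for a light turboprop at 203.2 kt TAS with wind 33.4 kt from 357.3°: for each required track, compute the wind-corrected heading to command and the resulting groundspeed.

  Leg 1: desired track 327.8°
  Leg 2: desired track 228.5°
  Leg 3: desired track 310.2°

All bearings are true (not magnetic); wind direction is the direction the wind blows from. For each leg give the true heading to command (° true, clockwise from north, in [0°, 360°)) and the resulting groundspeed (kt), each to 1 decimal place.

Leg 1: desired track 327.8°; wind correction +4.6° → command heading 332.4°, groundspeed 173.5 kt
Leg 2: desired track 228.5°; wind correction +7.4° → command heading 235.9°, groundspeed 222.5 kt
Leg 3: desired track 310.2°; wind correction +6.9° → command heading 317.1°, groundspeed 179.0 kt

Leg 1: heading=332.4°, groundspeed=173.5 kt
Leg 2: heading=235.9°, groundspeed=222.5 kt
Leg 3: heading=317.1°, groundspeed=179.0 kt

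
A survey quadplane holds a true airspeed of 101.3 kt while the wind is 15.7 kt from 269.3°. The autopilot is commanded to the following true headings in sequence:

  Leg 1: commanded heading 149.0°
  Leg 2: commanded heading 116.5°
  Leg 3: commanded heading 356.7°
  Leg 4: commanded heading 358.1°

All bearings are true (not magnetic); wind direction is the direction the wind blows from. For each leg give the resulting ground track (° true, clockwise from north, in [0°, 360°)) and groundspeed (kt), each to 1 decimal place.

Leg 1: track=141.9°, groundspeed=110.1 kt
Leg 2: track=112.9°, groundspeed=115.5 kt
Leg 3: track=5.6°, groundspeed=101.8 kt
Leg 4: track=6.9°, groundspeed=102.2 kt

Leg 1: heading 149.0°; drift -7.1° → track 141.9°, groundspeed 110.1 kt
Leg 2: heading 116.5°; drift -3.6° → track 112.9°, groundspeed 115.5 kt
Leg 3: heading 356.7°; drift +8.9° → track 5.6°, groundspeed 101.8 kt
Leg 4: heading 358.1°; drift +8.8° → track 6.9°, groundspeed 102.2 kt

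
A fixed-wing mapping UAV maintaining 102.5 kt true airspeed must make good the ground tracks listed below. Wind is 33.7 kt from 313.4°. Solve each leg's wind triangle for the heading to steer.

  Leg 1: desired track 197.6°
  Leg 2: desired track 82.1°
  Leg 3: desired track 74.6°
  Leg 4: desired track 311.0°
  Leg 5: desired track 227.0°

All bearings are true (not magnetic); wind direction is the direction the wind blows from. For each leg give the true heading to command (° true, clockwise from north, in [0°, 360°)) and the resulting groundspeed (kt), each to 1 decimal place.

Leg 1: heading=214.8°, groundspeed=112.6 kt
Leg 2: heading=67.2°, groundspeed=120.1 kt
Leg 3: heading=58.3°, groundspeed=115.8 kt
Leg 4: heading=311.8°, groundspeed=68.8 kt
Leg 5: heading=246.2°, groundspeed=94.7 kt

Leg 1: desired track 197.6°; wind correction +17.2° → command heading 214.8°, groundspeed 112.6 kt
Leg 2: desired track 82.1°; wind correction -14.9° → command heading 67.2°, groundspeed 120.1 kt
Leg 3: desired track 74.6°; wind correction -16.3° → command heading 58.3°, groundspeed 115.8 kt
Leg 4: desired track 311.0°; wind correction +0.8° → command heading 311.8°, groundspeed 68.8 kt
Leg 5: desired track 227.0°; wind correction +19.2° → command heading 246.2°, groundspeed 94.7 kt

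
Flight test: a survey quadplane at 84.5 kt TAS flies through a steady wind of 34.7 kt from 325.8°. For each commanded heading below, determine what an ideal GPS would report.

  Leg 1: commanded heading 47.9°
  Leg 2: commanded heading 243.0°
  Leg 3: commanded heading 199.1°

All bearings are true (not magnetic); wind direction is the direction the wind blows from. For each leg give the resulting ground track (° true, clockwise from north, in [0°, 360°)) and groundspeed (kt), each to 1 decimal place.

Leg 1: heading 47.9°; drift +23.3° → track 71.2°, groundspeed 86.8 kt
Leg 2: heading 243.0°; drift -23.2° → track 219.8°, groundspeed 87.2 kt
Leg 3: heading 199.1°; drift -14.8° → track 184.3°, groundspeed 108.9 kt

Leg 1: track=71.2°, groundspeed=86.8 kt
Leg 2: track=219.8°, groundspeed=87.2 kt
Leg 3: track=184.3°, groundspeed=108.9 kt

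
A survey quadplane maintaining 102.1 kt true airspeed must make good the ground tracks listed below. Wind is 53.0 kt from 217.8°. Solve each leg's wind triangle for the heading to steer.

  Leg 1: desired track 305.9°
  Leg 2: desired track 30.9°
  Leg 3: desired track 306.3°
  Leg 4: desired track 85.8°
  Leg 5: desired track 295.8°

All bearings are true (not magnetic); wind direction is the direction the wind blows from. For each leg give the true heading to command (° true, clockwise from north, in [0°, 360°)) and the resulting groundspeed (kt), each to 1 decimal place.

Leg 1: desired track 305.9°; wind correction -31.3° → command heading 274.6°, groundspeed 85.5 kt
Leg 2: desired track 30.9°; wind correction -3.6° → command heading 27.3°, groundspeed 154.5 kt
Leg 3: desired track 306.3°; wind correction -31.3° → command heading 275.0°, groundspeed 85.9 kt
Leg 4: desired track 85.8°; wind correction +22.7° → command heading 108.5°, groundspeed 129.7 kt
Leg 5: desired track 295.8°; wind correction -30.5° → command heading 265.3°, groundspeed 76.9 kt

Leg 1: heading=274.6°, groundspeed=85.5 kt
Leg 2: heading=27.3°, groundspeed=154.5 kt
Leg 3: heading=275.0°, groundspeed=85.9 kt
Leg 4: heading=108.5°, groundspeed=129.7 kt
Leg 5: heading=265.3°, groundspeed=76.9 kt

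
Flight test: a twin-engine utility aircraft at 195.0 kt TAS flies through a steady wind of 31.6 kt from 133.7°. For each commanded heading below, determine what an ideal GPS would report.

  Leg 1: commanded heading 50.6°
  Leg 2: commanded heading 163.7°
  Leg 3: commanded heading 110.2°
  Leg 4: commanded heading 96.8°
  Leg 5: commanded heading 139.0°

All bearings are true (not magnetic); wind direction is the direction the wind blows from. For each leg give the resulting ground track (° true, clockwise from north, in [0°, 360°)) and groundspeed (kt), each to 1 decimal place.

Leg 1: heading 50.6°; drift -9.3° → track 41.3°, groundspeed 193.8 kt
Leg 2: heading 163.7°; drift +5.4° → track 169.1°, groundspeed 168.4 kt
Leg 3: heading 110.2°; drift -4.3° → track 105.9°, groundspeed 166.5 kt
Leg 4: heading 96.8°; drift -6.4° → track 90.4°, groundspeed 170.8 kt
Leg 5: heading 139.0°; drift +1.0° → track 140.0°, groundspeed 163.6 kt

Leg 1: track=41.3°, groundspeed=193.8 kt
Leg 2: track=169.1°, groundspeed=168.4 kt
Leg 3: track=105.9°, groundspeed=166.5 kt
Leg 4: track=90.4°, groundspeed=170.8 kt
Leg 5: track=140.0°, groundspeed=163.6 kt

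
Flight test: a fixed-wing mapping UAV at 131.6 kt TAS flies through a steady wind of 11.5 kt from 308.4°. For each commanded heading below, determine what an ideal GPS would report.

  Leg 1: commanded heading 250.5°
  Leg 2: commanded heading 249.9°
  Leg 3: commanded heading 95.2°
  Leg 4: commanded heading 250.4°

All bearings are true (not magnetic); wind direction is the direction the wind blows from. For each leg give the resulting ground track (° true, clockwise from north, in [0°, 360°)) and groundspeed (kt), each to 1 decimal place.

Leg 1: heading 250.5°; drift -4.4° → track 246.1°, groundspeed 125.9 kt
Leg 2: heading 249.9°; drift -4.5° → track 245.4°, groundspeed 126.0 kt
Leg 3: heading 95.2°; drift +2.6° → track 97.8°, groundspeed 141.4 kt
Leg 4: heading 250.4°; drift -4.4° → track 246.0°, groundspeed 125.9 kt

Leg 1: track=246.1°, groundspeed=125.9 kt
Leg 2: track=245.4°, groundspeed=126.0 kt
Leg 3: track=97.8°, groundspeed=141.4 kt
Leg 4: track=246.0°, groundspeed=125.9 kt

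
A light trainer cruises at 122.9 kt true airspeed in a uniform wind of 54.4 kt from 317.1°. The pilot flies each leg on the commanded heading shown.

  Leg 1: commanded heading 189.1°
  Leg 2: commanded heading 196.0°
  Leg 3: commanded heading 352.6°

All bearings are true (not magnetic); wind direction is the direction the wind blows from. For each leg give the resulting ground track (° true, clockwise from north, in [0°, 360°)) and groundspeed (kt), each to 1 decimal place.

Leg 1: track=173.8°, groundspeed=162.2 kt
Leg 2: track=178.9°, groundspeed=158.0 kt
Leg 3: track=14.5°, groundspeed=84.7 kt

Leg 1: heading 189.1°; drift -15.3° → track 173.8°, groundspeed 162.2 kt
Leg 2: heading 196.0°; drift -17.1° → track 178.9°, groundspeed 158.0 kt
Leg 3: heading 352.6°; drift +21.9° → track 14.5°, groundspeed 84.7 kt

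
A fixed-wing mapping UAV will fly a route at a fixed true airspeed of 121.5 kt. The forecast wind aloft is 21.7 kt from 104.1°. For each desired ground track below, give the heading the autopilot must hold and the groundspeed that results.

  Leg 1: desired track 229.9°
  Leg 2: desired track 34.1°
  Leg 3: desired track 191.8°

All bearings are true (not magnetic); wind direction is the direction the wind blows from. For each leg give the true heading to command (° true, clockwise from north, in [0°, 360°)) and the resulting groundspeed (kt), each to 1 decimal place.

Leg 1: heading=221.6°, groundspeed=132.9 kt
Leg 2: heading=43.8°, groundspeed=112.4 kt
Leg 3: heading=181.5°, groundspeed=118.7 kt

Leg 1: desired track 229.9°; wind correction -8.3° → command heading 221.6°, groundspeed 132.9 kt
Leg 2: desired track 34.1°; wind correction +9.7° → command heading 43.8°, groundspeed 112.4 kt
Leg 3: desired track 191.8°; wind correction -10.3° → command heading 181.5°, groundspeed 118.7 kt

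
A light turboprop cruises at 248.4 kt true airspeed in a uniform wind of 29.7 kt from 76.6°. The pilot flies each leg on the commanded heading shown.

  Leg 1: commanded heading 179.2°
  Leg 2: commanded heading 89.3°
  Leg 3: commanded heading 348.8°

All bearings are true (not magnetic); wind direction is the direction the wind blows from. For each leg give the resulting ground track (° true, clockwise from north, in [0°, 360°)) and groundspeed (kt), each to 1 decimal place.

Leg 1: track=185.7°, groundspeed=256.5 kt
Leg 2: track=91.0°, groundspeed=219.5 kt
Leg 3: track=342.0°, groundspeed=249.0 kt

Leg 1: heading 179.2°; drift +6.5° → track 185.7°, groundspeed 256.5 kt
Leg 2: heading 89.3°; drift +1.7° → track 91.0°, groundspeed 219.5 kt
Leg 3: heading 348.8°; drift -6.8° → track 342.0°, groundspeed 249.0 kt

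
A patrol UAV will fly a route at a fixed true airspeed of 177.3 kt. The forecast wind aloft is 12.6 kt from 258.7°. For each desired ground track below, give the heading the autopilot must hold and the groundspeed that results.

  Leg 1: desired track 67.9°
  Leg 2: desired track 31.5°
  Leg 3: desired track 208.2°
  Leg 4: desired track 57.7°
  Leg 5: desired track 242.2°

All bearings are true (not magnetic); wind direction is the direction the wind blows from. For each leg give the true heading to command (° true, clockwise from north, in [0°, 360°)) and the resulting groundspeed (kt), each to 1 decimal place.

Leg 1: desired track 67.9°; wind correction -0.8° → command heading 67.1°, groundspeed 189.7 kt
Leg 2: desired track 31.5°; wind correction -3.0° → command heading 28.5°, groundspeed 185.6 kt
Leg 3: desired track 208.2°; wind correction +3.1° → command heading 211.3°, groundspeed 169.0 kt
Leg 4: desired track 57.7°; wind correction -1.5° → command heading 56.2°, groundspeed 189.0 kt
Leg 5: desired track 242.2°; wind correction +1.2° → command heading 243.4°, groundspeed 165.2 kt

Leg 1: heading=67.1°, groundspeed=189.7 kt
Leg 2: heading=28.5°, groundspeed=185.6 kt
Leg 3: heading=211.3°, groundspeed=169.0 kt
Leg 4: heading=56.2°, groundspeed=189.0 kt
Leg 5: heading=243.4°, groundspeed=165.2 kt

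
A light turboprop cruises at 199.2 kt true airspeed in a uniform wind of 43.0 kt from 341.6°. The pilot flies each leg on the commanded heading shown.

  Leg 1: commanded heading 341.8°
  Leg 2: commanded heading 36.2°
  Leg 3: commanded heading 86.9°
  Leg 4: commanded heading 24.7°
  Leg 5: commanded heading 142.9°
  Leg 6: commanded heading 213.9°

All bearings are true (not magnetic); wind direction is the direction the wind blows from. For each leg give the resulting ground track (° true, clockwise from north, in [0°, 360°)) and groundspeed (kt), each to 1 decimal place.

Leg 1: track=341.9°, groundspeed=156.2 kt
Leg 2: track=47.6°, groundspeed=177.8 kt
Leg 3: track=98.0°, groundspeed=214.6 kt
Leg 4: track=34.6°, groundspeed=170.4 kt
Leg 5: track=146.2°, groundspeed=240.3 kt
Leg 6: track=205.3°, groundspeed=228.0 kt

Leg 1: heading 341.8°; drift +0.1° → track 341.9°, groundspeed 156.2 kt
Leg 2: heading 36.2°; drift +11.4° → track 47.6°, groundspeed 177.8 kt
Leg 3: heading 86.9°; drift +11.1° → track 98.0°, groundspeed 214.6 kt
Leg 4: heading 24.7°; drift +9.9° → track 34.6°, groundspeed 170.4 kt
Leg 5: heading 142.9°; drift +3.3° → track 146.2°, groundspeed 240.3 kt
Leg 6: heading 213.9°; drift -8.6° → track 205.3°, groundspeed 228.0 kt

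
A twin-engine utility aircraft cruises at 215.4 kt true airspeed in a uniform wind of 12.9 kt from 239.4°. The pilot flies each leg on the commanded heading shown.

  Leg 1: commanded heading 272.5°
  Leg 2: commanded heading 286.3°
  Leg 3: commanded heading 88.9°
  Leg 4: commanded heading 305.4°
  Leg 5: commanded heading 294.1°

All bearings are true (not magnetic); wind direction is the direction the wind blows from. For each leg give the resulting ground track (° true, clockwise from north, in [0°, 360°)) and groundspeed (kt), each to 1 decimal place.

Leg 1: heading 272.5°; drift +2.0° → track 274.5°, groundspeed 204.7 kt
Leg 2: heading 286.3°; drift +2.6° → track 288.9°, groundspeed 206.8 kt
Leg 3: heading 88.9°; drift -1.6° → track 87.3°, groundspeed 226.7 kt
Leg 4: heading 305.4°; drift +3.2° → track 308.6°, groundspeed 210.5 kt
Leg 5: heading 294.1°; drift +2.9° → track 297.0°, groundspeed 208.2 kt

Leg 1: track=274.5°, groundspeed=204.7 kt
Leg 2: track=288.9°, groundspeed=206.8 kt
Leg 3: track=87.3°, groundspeed=226.7 kt
Leg 4: track=308.6°, groundspeed=210.5 kt
Leg 5: track=297.0°, groundspeed=208.2 kt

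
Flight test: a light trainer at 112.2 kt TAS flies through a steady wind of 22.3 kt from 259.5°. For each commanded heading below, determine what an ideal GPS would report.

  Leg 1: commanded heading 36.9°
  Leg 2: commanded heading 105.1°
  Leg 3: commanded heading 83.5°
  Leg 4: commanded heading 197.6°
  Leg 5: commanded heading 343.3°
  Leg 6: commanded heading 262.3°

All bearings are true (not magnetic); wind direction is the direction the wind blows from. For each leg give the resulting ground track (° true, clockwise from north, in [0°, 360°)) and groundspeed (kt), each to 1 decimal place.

Leg 1: heading 36.9°; drift +6.7° → track 43.6°, groundspeed 129.5 kt
Leg 2: heading 105.1°; drift -4.2° → track 100.9°, groundspeed 132.7 kt
Leg 3: heading 83.5°; drift -0.7° → track 82.8°, groundspeed 134.5 kt
Leg 4: heading 197.6°; drift -10.9° → track 186.7°, groundspeed 103.6 kt
Leg 5: heading 343.3°; drift +11.4° → track 354.7°, groundspeed 112.0 kt
Leg 6: heading 262.3°; drift +0.7° → track 263.0°, groundspeed 89.9 kt

Leg 1: track=43.6°, groundspeed=129.5 kt
Leg 2: track=100.9°, groundspeed=132.7 kt
Leg 3: track=82.8°, groundspeed=134.5 kt
Leg 4: track=186.7°, groundspeed=103.6 kt
Leg 5: track=354.7°, groundspeed=112.0 kt
Leg 6: track=263.0°, groundspeed=89.9 kt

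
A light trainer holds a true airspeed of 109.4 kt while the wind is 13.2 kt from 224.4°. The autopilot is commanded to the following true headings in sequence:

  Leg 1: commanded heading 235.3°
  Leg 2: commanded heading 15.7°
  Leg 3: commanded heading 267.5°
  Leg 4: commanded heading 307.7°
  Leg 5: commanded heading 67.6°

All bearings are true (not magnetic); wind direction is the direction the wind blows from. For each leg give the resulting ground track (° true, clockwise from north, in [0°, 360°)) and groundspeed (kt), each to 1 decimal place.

Leg 1: track=236.8°, groundspeed=96.5 kt
Leg 2: track=18.7°, groundspeed=121.1 kt
Leg 3: track=272.7°, groundspeed=100.2 kt
Leg 4: track=314.6°, groundspeed=108.7 kt
Leg 5: track=65.1°, groundspeed=121.6 kt

Leg 1: heading 235.3°; drift +1.5° → track 236.8°, groundspeed 96.5 kt
Leg 2: heading 15.7°; drift +3.0° → track 18.7°, groundspeed 121.1 kt
Leg 3: heading 267.5°; drift +5.2° → track 272.7°, groundspeed 100.2 kt
Leg 4: heading 307.7°; drift +6.9° → track 314.6°, groundspeed 108.7 kt
Leg 5: heading 67.6°; drift -2.5° → track 65.1°, groundspeed 121.6 kt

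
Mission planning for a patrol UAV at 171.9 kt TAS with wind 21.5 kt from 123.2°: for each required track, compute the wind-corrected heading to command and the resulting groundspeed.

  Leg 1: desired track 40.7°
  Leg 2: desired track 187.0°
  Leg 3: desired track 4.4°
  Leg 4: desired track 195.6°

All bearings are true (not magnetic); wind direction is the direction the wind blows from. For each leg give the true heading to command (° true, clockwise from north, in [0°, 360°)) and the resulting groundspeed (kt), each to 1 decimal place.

Leg 1: desired track 40.7°; wind correction +7.1° → command heading 47.8°, groundspeed 167.8 kt
Leg 2: desired track 187.0°; wind correction -6.4° → command heading 180.6°, groundspeed 161.3 kt
Leg 3: desired track 4.4°; wind correction +6.3° → command heading 10.7°, groundspeed 181.2 kt
Leg 4: desired track 195.6°; wind correction -6.8° → command heading 188.8°, groundspeed 164.2 kt

Leg 1: heading=47.8°, groundspeed=167.8 kt
Leg 2: heading=180.6°, groundspeed=161.3 kt
Leg 3: heading=10.7°, groundspeed=181.2 kt
Leg 4: heading=188.8°, groundspeed=164.2 kt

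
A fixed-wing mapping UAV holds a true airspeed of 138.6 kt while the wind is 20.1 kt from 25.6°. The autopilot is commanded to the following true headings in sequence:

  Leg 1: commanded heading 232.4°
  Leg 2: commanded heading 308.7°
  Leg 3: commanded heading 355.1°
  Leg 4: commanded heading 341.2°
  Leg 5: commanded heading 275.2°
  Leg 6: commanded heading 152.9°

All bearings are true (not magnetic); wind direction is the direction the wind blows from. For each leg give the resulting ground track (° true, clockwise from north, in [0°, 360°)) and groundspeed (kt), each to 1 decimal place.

Leg 1: track=229.1°, groundspeed=156.8 kt
Leg 2: track=300.4°, groundspeed=135.5 kt
Leg 3: track=350.3°, groundspeed=121.7 kt
Leg 4: track=334.7°, groundspeed=125.0 kt
Leg 5: track=267.8°, groundspeed=146.8 kt
Leg 6: track=159.0°, groundspeed=151.6 kt

Leg 1: heading 232.4°; drift -3.3° → track 229.1°, groundspeed 156.8 kt
Leg 2: heading 308.7°; drift -8.3° → track 300.4°, groundspeed 135.5 kt
Leg 3: heading 355.1°; drift -4.8° → track 350.3°, groundspeed 121.7 kt
Leg 4: heading 341.2°; drift -6.5° → track 334.7°, groundspeed 125.0 kt
Leg 5: heading 275.2°; drift -7.4° → track 267.8°, groundspeed 146.8 kt
Leg 6: heading 152.9°; drift +6.1° → track 159.0°, groundspeed 151.6 kt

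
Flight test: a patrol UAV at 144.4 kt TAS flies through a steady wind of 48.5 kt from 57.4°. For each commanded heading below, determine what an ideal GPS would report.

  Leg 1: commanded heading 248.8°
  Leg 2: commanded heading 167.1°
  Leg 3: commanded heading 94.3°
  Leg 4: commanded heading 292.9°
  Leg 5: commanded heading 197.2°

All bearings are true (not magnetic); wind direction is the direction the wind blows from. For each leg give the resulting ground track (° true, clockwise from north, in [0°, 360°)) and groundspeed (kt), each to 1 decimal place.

Leg 1: heading 248.8°; drift -2.9° → track 245.9°, groundspeed 192.2 kt
Leg 2: heading 167.1°; drift +15.9° → track 183.0°, groundspeed 167.1 kt
Leg 3: heading 94.3°; drift +15.4° → track 109.7°, groundspeed 109.6 kt
Leg 4: heading 292.9°; drift -13.1° → track 279.8°, groundspeed 176.5 kt
Leg 5: heading 197.2°; drift +9.8° → track 207.0°, groundspeed 184.1 kt

Leg 1: track=245.9°, groundspeed=192.2 kt
Leg 2: track=183.0°, groundspeed=167.1 kt
Leg 3: track=109.7°, groundspeed=109.6 kt
Leg 4: track=279.8°, groundspeed=176.5 kt
Leg 5: track=207.0°, groundspeed=184.1 kt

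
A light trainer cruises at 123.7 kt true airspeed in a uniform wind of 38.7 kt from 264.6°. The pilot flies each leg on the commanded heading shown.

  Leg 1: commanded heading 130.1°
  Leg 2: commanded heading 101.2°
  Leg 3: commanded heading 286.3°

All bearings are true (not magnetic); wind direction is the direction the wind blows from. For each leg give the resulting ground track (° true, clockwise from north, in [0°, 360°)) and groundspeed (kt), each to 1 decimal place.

Leg 1: track=119.7°, groundspeed=153.3 kt
Leg 2: track=97.3°, groundspeed=161.2 kt
Leg 3: track=295.6°, groundspeed=88.9 kt

Leg 1: heading 130.1°; drift -10.4° → track 119.7°, groundspeed 153.3 kt
Leg 2: heading 101.2°; drift -3.9° → track 97.3°, groundspeed 161.2 kt
Leg 3: heading 286.3°; drift +9.3° → track 295.6°, groundspeed 88.9 kt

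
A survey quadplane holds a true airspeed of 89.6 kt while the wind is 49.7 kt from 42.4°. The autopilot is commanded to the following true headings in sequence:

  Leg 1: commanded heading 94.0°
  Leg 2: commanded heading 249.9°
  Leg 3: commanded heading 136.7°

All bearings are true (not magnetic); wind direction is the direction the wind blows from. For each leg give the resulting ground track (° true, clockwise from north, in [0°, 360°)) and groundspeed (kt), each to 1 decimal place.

Leg 1: heading 94.0°; drift +33.6° → track 127.6°, groundspeed 70.5 kt
Leg 2: heading 249.9°; drift -9.7° → track 240.2°, groundspeed 135.6 kt
Leg 3: heading 136.7°; drift +28.0° → track 164.7°, groundspeed 105.7 kt

Leg 1: track=127.6°, groundspeed=70.5 kt
Leg 2: track=240.2°, groundspeed=135.6 kt
Leg 3: track=164.7°, groundspeed=105.7 kt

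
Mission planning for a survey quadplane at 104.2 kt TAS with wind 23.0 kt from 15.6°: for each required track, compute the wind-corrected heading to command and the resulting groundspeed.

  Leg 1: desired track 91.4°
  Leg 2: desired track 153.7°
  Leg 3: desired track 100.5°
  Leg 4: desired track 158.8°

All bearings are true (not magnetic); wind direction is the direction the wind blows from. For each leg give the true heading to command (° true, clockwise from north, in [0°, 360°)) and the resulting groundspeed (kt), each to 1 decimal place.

Leg 1: heading=79.0°, groundspeed=96.1 kt
Leg 2: heading=145.2°, groundspeed=120.2 kt
Leg 3: heading=87.8°, groundspeed=99.6 kt
Leg 4: heading=151.2°, groundspeed=121.7 kt

Leg 1: desired track 91.4°; wind correction -12.4° → command heading 79.0°, groundspeed 96.1 kt
Leg 2: desired track 153.7°; wind correction -8.5° → command heading 145.2°, groundspeed 120.2 kt
Leg 3: desired track 100.5°; wind correction -12.7° → command heading 87.8°, groundspeed 99.6 kt
Leg 4: desired track 158.8°; wind correction -7.6° → command heading 151.2°, groundspeed 121.7 kt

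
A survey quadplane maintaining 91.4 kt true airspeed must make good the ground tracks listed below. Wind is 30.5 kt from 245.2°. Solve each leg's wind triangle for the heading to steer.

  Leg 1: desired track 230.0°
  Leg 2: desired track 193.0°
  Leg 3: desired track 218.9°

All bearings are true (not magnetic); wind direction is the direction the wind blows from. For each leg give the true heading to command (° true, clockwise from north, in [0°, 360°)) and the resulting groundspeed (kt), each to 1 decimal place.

Leg 1: desired track 230.0°; wind correction +5.0° → command heading 235.0°, groundspeed 61.6 kt
Leg 2: desired track 193.0°; wind correction +15.3° → command heading 208.3°, groundspeed 69.5 kt
Leg 3: desired track 218.9°; wind correction +8.5° → command heading 227.4°, groundspeed 63.1 kt

Leg 1: heading=235.0°, groundspeed=61.6 kt
Leg 2: heading=208.3°, groundspeed=69.5 kt
Leg 3: heading=227.4°, groundspeed=63.1 kt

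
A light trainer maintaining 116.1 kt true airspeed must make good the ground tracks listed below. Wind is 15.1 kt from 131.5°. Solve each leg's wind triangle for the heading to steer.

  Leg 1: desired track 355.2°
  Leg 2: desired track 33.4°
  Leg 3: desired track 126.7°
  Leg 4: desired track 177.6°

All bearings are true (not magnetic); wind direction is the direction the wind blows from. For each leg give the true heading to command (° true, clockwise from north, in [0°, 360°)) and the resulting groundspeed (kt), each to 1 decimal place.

Leg 1: desired track 355.2°; wind correction +5.2° → command heading 0.4°, groundspeed 126.5 kt
Leg 2: desired track 33.4°; wind correction +7.4° → command heading 40.8°, groundspeed 117.3 kt
Leg 3: desired track 126.7°; wind correction +0.6° → command heading 127.3°, groundspeed 101.0 kt
Leg 4: desired track 177.6°; wind correction -5.4° → command heading 172.2°, groundspeed 105.1 kt

Leg 1: heading=0.4°, groundspeed=126.5 kt
Leg 2: heading=40.8°, groundspeed=117.3 kt
Leg 3: heading=127.3°, groundspeed=101.0 kt
Leg 4: heading=172.2°, groundspeed=105.1 kt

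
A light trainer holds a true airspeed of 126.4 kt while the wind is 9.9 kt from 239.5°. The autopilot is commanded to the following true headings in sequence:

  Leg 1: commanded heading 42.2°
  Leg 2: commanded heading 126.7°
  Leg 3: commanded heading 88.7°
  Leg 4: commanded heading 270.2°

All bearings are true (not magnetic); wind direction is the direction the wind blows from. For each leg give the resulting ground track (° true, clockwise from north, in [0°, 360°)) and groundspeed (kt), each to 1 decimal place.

Leg 1: track=43.4°, groundspeed=135.9 kt
Leg 2: track=122.7°, groundspeed=130.6 kt
Leg 3: track=86.7°, groundspeed=135.1 kt
Leg 4: track=272.7°, groundspeed=118.0 kt

Leg 1: heading 42.2°; drift +1.2° → track 43.4°, groundspeed 135.9 kt
Leg 2: heading 126.7°; drift -4.0° → track 122.7°, groundspeed 130.6 kt
Leg 3: heading 88.7°; drift -2.0° → track 86.7°, groundspeed 135.1 kt
Leg 4: heading 270.2°; drift +2.5° → track 272.7°, groundspeed 118.0 kt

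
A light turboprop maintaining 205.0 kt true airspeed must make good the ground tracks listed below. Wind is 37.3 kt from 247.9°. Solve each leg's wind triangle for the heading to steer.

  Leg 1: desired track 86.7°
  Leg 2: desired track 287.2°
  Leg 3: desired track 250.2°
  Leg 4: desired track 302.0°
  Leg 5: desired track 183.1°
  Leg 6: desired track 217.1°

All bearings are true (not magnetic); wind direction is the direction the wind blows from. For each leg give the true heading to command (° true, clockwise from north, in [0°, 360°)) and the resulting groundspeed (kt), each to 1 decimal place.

Leg 1: heading=90.1°, groundspeed=240.0 kt
Leg 2: heading=280.6°, groundspeed=174.8 kt
Leg 3: heading=249.8°, groundspeed=167.7 kt
Leg 4: heading=293.5°, groundspeed=180.9 kt
Leg 5: heading=192.6°, groundspeed=186.3 kt
Leg 6: heading=222.4°, groundspeed=172.1 kt

Leg 1: desired track 86.7°; wind correction +3.4° → command heading 90.1°, groundspeed 240.0 kt
Leg 2: desired track 287.2°; wind correction -6.6° → command heading 280.6°, groundspeed 174.8 kt
Leg 3: desired track 250.2°; wind correction -0.4° → command heading 249.8°, groundspeed 167.7 kt
Leg 4: desired track 302.0°; wind correction -8.5° → command heading 293.5°, groundspeed 180.9 kt
Leg 5: desired track 183.1°; wind correction +9.5° → command heading 192.6°, groundspeed 186.3 kt
Leg 6: desired track 217.1°; wind correction +5.3° → command heading 222.4°, groundspeed 172.1 kt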